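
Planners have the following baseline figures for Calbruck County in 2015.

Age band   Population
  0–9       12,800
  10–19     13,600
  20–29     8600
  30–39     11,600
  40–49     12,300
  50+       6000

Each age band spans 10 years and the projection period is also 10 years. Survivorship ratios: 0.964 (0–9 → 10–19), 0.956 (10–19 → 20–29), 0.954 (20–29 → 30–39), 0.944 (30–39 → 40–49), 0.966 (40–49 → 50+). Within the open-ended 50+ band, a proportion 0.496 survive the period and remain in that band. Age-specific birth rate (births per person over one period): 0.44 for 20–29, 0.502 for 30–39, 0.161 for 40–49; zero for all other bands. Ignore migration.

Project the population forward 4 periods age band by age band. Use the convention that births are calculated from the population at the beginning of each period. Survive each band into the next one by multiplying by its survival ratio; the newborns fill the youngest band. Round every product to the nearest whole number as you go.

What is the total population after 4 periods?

Period 1.
Births: 8600 × 0.44 = 3784 ; 11600 × 0.502 = 5823 ; 12300 × 0.161 = 1980 → 11587
10–19: 12800 × 0.964 = 12339
20–29: 13600 × 0.956 = 13002
30–39: 8600 × 0.954 = 8204
40–49: 11600 × 0.944 = 10950
50+: 12300 × 0.966 + 6000 × 0.496 = 11882 + 2976 = 14858
Giving 11587 / 12339 / 13002 / 8204 / 10950 / 14858.
Period 2.
Births: 13002 × 0.44 = 5721 ; 8204 × 0.502 = 4118 ; 10950 × 0.161 = 1763 → 11602
10–19: 11587 × 0.964 = 11170
20–29: 12339 × 0.956 = 11796
30–39: 13002 × 0.954 = 12404
40–49: 8204 × 0.944 = 7745
50+: 10950 × 0.966 + 14858 × 0.496 = 10578 + 7370 = 17948
Giving 11602 / 11170 / 11796 / 12404 / 7745 / 17948.
Period 3.
Births: 11796 × 0.44 = 5190 ; 12404 × 0.502 = 6227 ; 7745 × 0.161 = 1247 → 12664
10–19: 11602 × 0.964 = 11184
20–29: 11170 × 0.956 = 10679
30–39: 11796 × 0.954 = 11253
40–49: 12404 × 0.944 = 11709
50+: 7745 × 0.966 + 17948 × 0.496 = 7482 + 8902 = 16384
Giving 12664 / 11184 / 10679 / 11253 / 11709 / 16384.
Period 4.
Births: 10679 × 0.44 = 4699 ; 11253 × 0.502 = 5649 ; 11709 × 0.161 = 1885 → 12233
10–19: 12664 × 0.964 = 12208
20–29: 11184 × 0.956 = 10692
30–39: 10679 × 0.954 = 10188
40–49: 11253 × 0.944 = 10623
50+: 11709 × 0.966 + 16384 × 0.496 = 11311 + 8126 = 19437
Giving 12233 / 12208 / 10692 / 10188 / 10623 / 19437.
Total after period 4: 12233 + 12208 + 10692 + 10188 + 10623 + 19437 = 75381

75381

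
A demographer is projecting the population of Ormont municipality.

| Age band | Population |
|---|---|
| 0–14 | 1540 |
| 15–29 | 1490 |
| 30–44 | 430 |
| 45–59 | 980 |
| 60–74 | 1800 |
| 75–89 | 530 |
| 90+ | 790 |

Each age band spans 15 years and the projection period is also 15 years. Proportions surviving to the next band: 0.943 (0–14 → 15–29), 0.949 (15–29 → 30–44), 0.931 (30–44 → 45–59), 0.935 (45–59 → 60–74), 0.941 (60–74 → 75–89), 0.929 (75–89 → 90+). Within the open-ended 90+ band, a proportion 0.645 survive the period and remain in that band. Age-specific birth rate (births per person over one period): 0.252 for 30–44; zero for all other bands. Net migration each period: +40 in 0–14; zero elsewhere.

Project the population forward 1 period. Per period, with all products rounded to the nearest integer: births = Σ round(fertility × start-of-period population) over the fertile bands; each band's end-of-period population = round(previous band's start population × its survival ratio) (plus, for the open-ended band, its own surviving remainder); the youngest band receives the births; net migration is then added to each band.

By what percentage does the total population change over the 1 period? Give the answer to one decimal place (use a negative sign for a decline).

-7.1

Period 1.
Births: 430 × 0.252 = 108
15–29: 1540 × 0.943 = 1452
30–44: 1490 × 0.949 = 1414
45–59: 430 × 0.931 = 400
60–74: 980 × 0.935 = 916
75–89: 1800 × 0.941 = 1694
90+: 530 × 0.929 + 790 × 0.645 = 492 + 510 = 1002
Net migration: 0–14 + 40 → 148
→ [148, 1452, 1414, 400, 916, 1694, 1002]
Total: 7560 → 7026; change = -534; percentage change = -7.1%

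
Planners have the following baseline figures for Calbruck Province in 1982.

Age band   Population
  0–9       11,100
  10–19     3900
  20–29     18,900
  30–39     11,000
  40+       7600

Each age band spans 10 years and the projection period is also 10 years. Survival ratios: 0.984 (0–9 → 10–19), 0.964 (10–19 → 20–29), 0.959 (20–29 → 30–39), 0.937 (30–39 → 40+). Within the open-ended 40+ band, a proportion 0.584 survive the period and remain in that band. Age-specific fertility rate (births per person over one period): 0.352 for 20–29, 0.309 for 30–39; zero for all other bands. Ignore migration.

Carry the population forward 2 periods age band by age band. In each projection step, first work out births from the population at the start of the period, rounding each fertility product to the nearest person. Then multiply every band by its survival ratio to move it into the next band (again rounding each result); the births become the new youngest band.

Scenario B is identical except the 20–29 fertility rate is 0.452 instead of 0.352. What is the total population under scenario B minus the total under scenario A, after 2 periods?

2236

After projecting period 1:
Births: 18900 × 0.352 = 6653 ; 11000 × 0.309 = 3399 ⇒ total 10052
10–19: 11100 × 0.984 = 10922
20–29: 3900 × 0.964 = 3760
30–39: 18900 × 0.959 = 18125
40+: 11000 × 0.937 + 7600 × 0.584 = 10307 + 4438 = 14745
→ [10052, 10922, 3760, 18125, 14745]
After projecting period 2:
Births: 3760 × 0.352 = 1324 ; 18125 × 0.309 = 5601 ⇒ total 6925
10–19: 10052 × 0.984 = 9891
20–29: 10922 × 0.964 = 10529
30–39: 3760 × 0.959 = 3606
40+: 18125 × 0.937 + 14745 × 0.584 = 16983 + 8611 = 25594
→ [6925, 9891, 10529, 3606, 25594]
Scenario A total after 2 periods: 56545
Scenario B projection —
After projecting period 1:
Births: 18900 × 0.452 = 8543 ; 11000 × 0.309 = 3399 ⇒ total 11942
10–19: 11100 × 0.984 = 10922
20–29: 3900 × 0.964 = 3760
30–39: 18900 × 0.959 = 18125
40+: 11000 × 0.937 + 7600 × 0.584 = 10307 + 4438 = 14745
→ [11942, 10922, 3760, 18125, 14745]
After projecting period 2:
Births: 3760 × 0.452 = 1700 ; 18125 × 0.309 = 5601 ⇒ total 7301
10–19: 11942 × 0.984 = 11751
20–29: 10922 × 0.964 = 10529
30–39: 3760 × 0.959 = 3606
40+: 18125 × 0.937 + 14745 × 0.584 = 16983 + 8611 = 25594
→ [7301, 11751, 10529, 3606, 25594]
Scenario B total after 2 periods: 58781
Difference B − A = 58781 − 56545 = 2236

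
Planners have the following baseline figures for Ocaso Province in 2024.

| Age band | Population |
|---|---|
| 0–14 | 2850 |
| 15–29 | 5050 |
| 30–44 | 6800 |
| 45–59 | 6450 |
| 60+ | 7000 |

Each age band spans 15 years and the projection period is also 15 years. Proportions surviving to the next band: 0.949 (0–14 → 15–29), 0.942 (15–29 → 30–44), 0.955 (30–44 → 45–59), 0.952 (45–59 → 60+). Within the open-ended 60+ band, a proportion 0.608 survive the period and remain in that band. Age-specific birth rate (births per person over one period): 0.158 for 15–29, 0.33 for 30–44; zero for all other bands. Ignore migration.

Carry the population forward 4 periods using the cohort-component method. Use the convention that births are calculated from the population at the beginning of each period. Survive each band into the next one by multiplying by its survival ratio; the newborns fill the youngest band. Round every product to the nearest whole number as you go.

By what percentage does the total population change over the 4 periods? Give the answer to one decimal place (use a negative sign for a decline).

-41.8

Period 1:
Births: 5050 × 0.158 = 798, 6800 × 0.33 = 2244 — total 3042
15–29: 2850 × 0.949 = 2705
30–44: 5050 × 0.942 = 4757
45–59: 6800 × 0.955 = 6494
60+: 6450 × 0.952 + 7000 × 0.608 = 6140 + 4256 = 10396
End of period: [3042, 2705, 4757, 6494, 10396]
Period 2:
Births: 2705 × 0.158 = 427, 4757 × 0.33 = 1570 — total 1997
15–29: 3042 × 0.949 = 2887
30–44: 2705 × 0.942 = 2548
45–59: 4757 × 0.955 = 4543
60+: 6494 × 0.952 + 10396 × 0.608 = 6182 + 6321 = 12503
End of period: [1997, 2887, 2548, 4543, 12503]
Period 3:
Births: 2887 × 0.158 = 456, 2548 × 0.33 = 841 — total 1297
15–29: 1997 × 0.949 = 1895
30–44: 2887 × 0.942 = 2720
45–59: 2548 × 0.955 = 2433
60+: 4543 × 0.952 + 12503 × 0.608 = 4325 + 7602 = 11927
End of period: [1297, 1895, 2720, 2433, 11927]
Period 4:
Births: 1895 × 0.158 = 299, 2720 × 0.33 = 898 — total 1197
15–29: 1297 × 0.949 = 1231
30–44: 1895 × 0.942 = 1785
45–59: 2720 × 0.955 = 2598
60+: 2433 × 0.952 + 11927 × 0.608 = 2316 + 7252 = 9568
End of period: [1197, 1231, 1785, 2598, 9568]
Total: 28150 → 16379; change = -11771; percentage change = -41.8%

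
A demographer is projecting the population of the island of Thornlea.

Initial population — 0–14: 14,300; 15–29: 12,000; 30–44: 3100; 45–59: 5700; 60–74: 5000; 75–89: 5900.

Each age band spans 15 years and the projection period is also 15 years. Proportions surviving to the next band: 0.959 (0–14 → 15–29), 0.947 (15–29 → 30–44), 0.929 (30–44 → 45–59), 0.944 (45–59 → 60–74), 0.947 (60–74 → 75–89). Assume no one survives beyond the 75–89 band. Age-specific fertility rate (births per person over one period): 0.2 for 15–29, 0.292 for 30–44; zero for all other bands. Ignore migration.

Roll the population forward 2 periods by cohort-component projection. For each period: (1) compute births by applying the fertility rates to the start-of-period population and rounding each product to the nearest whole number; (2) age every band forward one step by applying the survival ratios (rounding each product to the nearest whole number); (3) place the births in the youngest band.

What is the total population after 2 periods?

Call the groups 1 to 6, youngest first.
— Period 1 —
Births: 12000 × 0.2 = 2400 ; 3100 × 0.292 = 905 → total 3305
Group 2: 14300 × 0.959 = 13714
Group 3: 12000 × 0.947 = 11364
Group 4: 3100 × 0.929 = 2880
Group 5: 5700 × 0.944 = 5381
Group 6: 5000 × 0.947 = 4735
Giving 3305 / 13714 / 11364 / 2880 / 5381 / 4735.
— Period 2 —
Births: 13714 × 0.2 = 2743 ; 11364 × 0.292 = 3318 → total 6061
Group 2: 3305 × 0.959 = 3169
Group 3: 13714 × 0.947 = 12987
Group 4: 11364 × 0.929 = 10557
Group 5: 2880 × 0.944 = 2719
Group 6: 5381 × 0.947 = 5096
Giving 6061 / 3169 / 12987 / 10557 / 2719 / 5096.
Total after period 2: 6061 + 3169 + 12987 + 10557 + 2719 + 5096 = 40589

40589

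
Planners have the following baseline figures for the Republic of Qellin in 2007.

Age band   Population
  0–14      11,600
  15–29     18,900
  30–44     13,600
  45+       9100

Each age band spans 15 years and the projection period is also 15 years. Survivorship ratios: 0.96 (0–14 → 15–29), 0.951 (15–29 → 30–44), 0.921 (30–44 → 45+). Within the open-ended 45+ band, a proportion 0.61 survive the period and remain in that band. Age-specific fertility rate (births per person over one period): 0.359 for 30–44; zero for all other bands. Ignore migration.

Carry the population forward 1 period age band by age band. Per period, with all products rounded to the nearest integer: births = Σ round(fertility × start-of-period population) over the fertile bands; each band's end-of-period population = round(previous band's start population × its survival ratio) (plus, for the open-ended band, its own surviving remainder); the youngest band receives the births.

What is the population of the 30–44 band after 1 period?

17974

Let band 1 be 0–14 through band 4 = 45+.
Period 1:
Births: 13600 × 0.359 = 4882
Band 2: 11600 × 0.96 = 11136
Band 3: 18900 × 0.951 = 17974
Band 4: 13600 × 0.921 + 9100 × 0.61 = 12526 + 5551 = 18077
Population now: 0–14=4882, 15–29=11136, 30–44=17974, 45+=18077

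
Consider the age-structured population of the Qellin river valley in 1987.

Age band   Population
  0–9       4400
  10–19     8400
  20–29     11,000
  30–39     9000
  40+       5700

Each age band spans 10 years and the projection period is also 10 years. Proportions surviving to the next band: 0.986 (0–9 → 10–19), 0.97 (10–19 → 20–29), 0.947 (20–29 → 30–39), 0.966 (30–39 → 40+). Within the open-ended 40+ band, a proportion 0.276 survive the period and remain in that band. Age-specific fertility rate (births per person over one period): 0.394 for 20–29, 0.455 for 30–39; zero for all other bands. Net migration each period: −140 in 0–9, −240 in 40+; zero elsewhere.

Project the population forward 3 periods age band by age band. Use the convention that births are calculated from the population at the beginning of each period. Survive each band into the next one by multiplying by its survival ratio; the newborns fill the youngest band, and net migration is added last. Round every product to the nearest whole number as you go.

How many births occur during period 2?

After projecting period 1:
Births: 11000 × 0.394 = 4334, 9000 × 0.455 = 4095 → total 8429
10–19: 4400 × 0.986 = 4338
20–29: 8400 × 0.97 = 8148
30–39: 11000 × 0.947 = 10417
40+: 9000 × 0.966 + 5700 × 0.276 = 8694 + 1573 = 10267
Net migration: 0–9 − 140 → 8289; 40+ − 240 → 10027
Giving 8289 / 4338 / 8148 / 10417 / 10027.
After projecting period 2:
Births: 8148 × 0.394 = 3210, 10417 × 0.455 = 4740 → total 7950
10–19: 8289 × 0.986 = 8173
20–29: 4338 × 0.97 = 4208
30–39: 8148 × 0.947 = 7716
40+: 10417 × 0.966 + 10027 × 0.276 = 10063 + 2767 = 12830
Net migration: 0–9 − 140 → 7810; 40+ − 240 → 12590
Giving 7810 / 8173 / 4208 / 7716 / 12590.

7950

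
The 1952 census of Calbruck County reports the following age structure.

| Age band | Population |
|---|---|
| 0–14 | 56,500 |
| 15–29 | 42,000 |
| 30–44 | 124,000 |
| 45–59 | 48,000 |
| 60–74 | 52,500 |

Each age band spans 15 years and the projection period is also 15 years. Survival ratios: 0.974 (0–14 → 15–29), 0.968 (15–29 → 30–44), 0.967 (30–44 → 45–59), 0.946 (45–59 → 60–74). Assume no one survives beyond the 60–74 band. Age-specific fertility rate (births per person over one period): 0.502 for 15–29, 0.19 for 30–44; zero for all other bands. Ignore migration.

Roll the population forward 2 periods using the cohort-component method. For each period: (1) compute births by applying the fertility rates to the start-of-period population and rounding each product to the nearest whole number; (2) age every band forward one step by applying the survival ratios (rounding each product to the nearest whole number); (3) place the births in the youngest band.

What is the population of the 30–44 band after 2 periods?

— Period 1 —
Births: 42000 × 0.502 = 21084 ; 124000 × 0.19 = 23560 — total 44644
15–29: 56500 × 0.974 = 55031
30–44: 42000 × 0.968 = 40656
45–59: 124000 × 0.967 = 119908
60–74: 48000 × 0.946 = 45408
End of period: [44644, 55031, 40656, 119908, 45408]
— Period 2 —
Births: 55031 × 0.502 = 27626 ; 40656 × 0.19 = 7725 — total 35351
15–29: 44644 × 0.974 = 43483
30–44: 55031 × 0.968 = 53270
45–59: 40656 × 0.967 = 39314
60–74: 119908 × 0.946 = 113433
End of period: [35351, 43483, 53270, 39314, 113433]

53270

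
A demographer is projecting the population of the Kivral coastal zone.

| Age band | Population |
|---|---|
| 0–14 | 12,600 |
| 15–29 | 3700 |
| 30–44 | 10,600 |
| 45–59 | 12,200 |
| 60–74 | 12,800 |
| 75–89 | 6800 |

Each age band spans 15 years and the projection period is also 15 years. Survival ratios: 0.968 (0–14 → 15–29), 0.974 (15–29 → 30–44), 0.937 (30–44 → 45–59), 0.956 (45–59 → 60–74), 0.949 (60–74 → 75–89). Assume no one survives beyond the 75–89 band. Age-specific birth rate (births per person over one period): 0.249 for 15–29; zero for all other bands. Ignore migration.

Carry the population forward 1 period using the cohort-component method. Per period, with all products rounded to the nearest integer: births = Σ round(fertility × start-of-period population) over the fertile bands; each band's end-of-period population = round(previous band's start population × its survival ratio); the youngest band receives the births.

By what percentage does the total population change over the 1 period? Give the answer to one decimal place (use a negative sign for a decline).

Let band 1 be 0–14 through band 6 = 75–89.
— Period 1 —
Births: 3700 × 0.249 = 921
Band 2: 12600 × 0.968 = 12197
Band 3: 3700 × 0.974 = 3604
Band 4: 10600 × 0.937 = 9932
Band 5: 12200 × 0.956 = 11663
Band 6: 12800 × 0.949 = 12147
Giving 921 / 12197 / 3604 / 9932 / 11663 / 12147.
Total: 58700 → 50464; change = -8236; percentage change = -14.0%

-14.0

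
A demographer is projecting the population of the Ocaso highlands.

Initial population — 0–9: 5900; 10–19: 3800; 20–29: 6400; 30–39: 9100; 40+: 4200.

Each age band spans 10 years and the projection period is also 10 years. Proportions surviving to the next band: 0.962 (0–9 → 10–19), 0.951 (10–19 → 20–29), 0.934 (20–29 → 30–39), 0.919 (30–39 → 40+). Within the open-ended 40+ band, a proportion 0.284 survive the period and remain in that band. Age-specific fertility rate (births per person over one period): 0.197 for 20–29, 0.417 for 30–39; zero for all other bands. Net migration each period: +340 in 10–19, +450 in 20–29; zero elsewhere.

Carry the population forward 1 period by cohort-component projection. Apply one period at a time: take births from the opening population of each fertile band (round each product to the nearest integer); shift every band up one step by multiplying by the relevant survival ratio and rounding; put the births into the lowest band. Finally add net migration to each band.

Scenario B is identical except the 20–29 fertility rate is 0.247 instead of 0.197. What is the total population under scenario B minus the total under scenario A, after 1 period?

320

[period 1]
Births: 6400 × 0.197 = 1261  |  9100 × 0.417 = 3795 → 5056
10–19: 5900 × 0.962 = 5676
20–29: 3800 × 0.951 = 3614
30–39: 6400 × 0.934 = 5978
40+: 9100 × 0.919 + 4200 × 0.284 = 8363 + 1193 = 9556
Net migration: 10–19 + 340 → 6016; 20–29 + 450 → 4064
→ [5056, 6016, 4064, 5978, 9556]
Scenario A total after 1 period: 30670
Scenario B projection —
[period 1]
Births: 6400 × 0.247 = 1581  |  9100 × 0.417 = 3795 → 5376
10–19: 5900 × 0.962 = 5676
20–29: 3800 × 0.951 = 3614
30–39: 6400 × 0.934 = 5978
40+: 9100 × 0.919 + 4200 × 0.284 = 8363 + 1193 = 9556
Net migration: 10–19 + 340 → 6016; 20–29 + 450 → 4064
→ [5376, 6016, 4064, 5978, 9556]
Scenario B total after 1 period: 30990
Difference B − A = 30990 − 30670 = 320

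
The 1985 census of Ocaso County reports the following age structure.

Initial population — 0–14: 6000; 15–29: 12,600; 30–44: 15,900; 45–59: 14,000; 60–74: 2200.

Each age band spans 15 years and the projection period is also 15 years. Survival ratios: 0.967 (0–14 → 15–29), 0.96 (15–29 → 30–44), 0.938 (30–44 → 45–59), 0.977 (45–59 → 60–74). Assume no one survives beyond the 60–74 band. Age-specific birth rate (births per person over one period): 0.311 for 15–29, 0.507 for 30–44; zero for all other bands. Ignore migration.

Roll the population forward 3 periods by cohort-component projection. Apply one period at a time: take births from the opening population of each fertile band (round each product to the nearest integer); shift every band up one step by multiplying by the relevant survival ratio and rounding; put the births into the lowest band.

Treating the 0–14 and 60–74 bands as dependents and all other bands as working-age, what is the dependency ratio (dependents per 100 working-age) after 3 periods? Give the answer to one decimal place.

72.9

(Bands numbered youngest = 1 to oldest = 5.)
Period 1.
Births: 12600 × 0.311 = 3919  |  15900 × 0.507 = 8061 → 11980
Band 2: 6000 × 0.967 = 5802
Band 3: 12600 × 0.96 = 12096
Band 4: 15900 × 0.938 = 14914
Band 5: 14000 × 0.977 = 13678
→ [11980, 5802, 12096, 14914, 13678]
Period 2.
Births: 5802 × 0.311 = 1804  |  12096 × 0.507 = 6133 → 7937
Band 2: 11980 × 0.967 = 11585
Band 3: 5802 × 0.96 = 5570
Band 4: 12096 × 0.938 = 11346
Band 5: 14914 × 0.977 = 14571
→ [7937, 11585, 5570, 11346, 14571]
Period 3.
Births: 11585 × 0.311 = 3603  |  5570 × 0.507 = 2824 → 6427
Band 2: 7937 × 0.967 = 7675
Band 3: 11585 × 0.96 = 11122
Band 4: 5570 × 0.938 = 5225
Band 5: 11346 × 0.977 = 11085
→ [6427, 7675, 11122, 5225, 11085]
Dependents (band 0–14 + band 60–74) = 6427 + 11085 = 17512; working-age = 24022; ratio = 17512/24022 × 100 = 72.9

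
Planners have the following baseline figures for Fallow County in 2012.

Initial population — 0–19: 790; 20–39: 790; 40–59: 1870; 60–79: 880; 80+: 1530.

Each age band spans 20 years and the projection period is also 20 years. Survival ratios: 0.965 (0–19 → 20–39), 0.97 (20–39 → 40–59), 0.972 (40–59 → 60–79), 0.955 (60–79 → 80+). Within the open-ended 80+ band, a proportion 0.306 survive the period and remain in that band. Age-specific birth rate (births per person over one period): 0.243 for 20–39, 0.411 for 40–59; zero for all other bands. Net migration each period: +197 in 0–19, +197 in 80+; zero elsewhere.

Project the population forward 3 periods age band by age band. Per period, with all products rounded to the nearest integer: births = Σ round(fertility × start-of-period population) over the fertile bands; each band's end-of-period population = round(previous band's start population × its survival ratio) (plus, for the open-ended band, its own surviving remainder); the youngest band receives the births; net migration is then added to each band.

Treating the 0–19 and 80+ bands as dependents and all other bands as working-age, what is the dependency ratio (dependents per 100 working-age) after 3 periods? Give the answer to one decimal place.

Let group 1 be 0–19 through group 5 = 80+.
[period 1]
Births: 790 * 0.243 = 192 ; 1870 * 0.411 = 769 — total 961
Group 2: 790 * 0.965 = 762
Group 3: 790 * 0.97 = 766
Group 4: 1870 * 0.972 = 1818
Group 5: 880 * 0.955 + 1530 * 0.306 = 840 + 468 = 1308
Net migration: Group 1 + 197 → 1158; Group 5 + 197 → 1505
Giving 1158 / 762 / 766 / 1818 / 1505.
[period 2]
Births: 762 * 0.243 = 185 ; 766 * 0.411 = 315 — total 500
Group 2: 1158 * 0.965 = 1117
Group 3: 762 * 0.97 = 739
Group 4: 766 * 0.972 = 745
Group 5: 1818 * 0.955 + 1505 * 0.306 = 1736 + 461 = 2197
Net migration: Group 1 + 197 → 697; Group 5 + 197 → 2394
Giving 697 / 1117 / 739 / 745 / 2394.
[period 3]
Births: 1117 * 0.243 = 271 ; 739 * 0.411 = 304 — total 575
Group 2: 697 * 0.965 = 673
Group 3: 1117 * 0.97 = 1083
Group 4: 739 * 0.972 = 718
Group 5: 745 * 0.955 + 2394 * 0.306 = 711 + 733 = 1444
Net migration: Group 1 + 197 → 772; Group 5 + 197 → 1641
Giving 772 / 673 / 1083 / 718 / 1641.
Dependents (band 0–19 + band 80+) = 772 + 1641 = 2413; working-age = 2474; ratio = 2413/2474 × 100 = 97.5

97.5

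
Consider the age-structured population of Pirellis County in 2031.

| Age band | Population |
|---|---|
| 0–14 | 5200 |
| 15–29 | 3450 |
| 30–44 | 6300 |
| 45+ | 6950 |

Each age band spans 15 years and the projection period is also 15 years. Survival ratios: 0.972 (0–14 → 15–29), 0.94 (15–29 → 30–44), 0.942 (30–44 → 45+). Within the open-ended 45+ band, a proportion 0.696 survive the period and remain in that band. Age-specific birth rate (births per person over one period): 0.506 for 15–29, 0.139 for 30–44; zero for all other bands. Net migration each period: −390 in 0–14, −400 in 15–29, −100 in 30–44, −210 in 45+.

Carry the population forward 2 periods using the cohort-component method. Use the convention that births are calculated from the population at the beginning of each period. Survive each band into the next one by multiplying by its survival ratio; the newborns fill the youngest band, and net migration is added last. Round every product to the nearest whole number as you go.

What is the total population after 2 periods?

18549

Numbering the bands 1..4 from youngest to oldest:
Period 1:
Births: 3450 × 0.506 = 1746 ; 6300 × 0.139 = 876 ⇒ total 2622
Band 2: 5200 × 0.972 = 5054
Band 3: 3450 × 0.94 = 3243
Band 4: 6300 × 0.942 + 6950 × 0.696 = 5935 + 4837 = 10772
Net migration: Band 1 − 390 → 2232; Band 2 − 400 → 4654; Band 3 − 100 → 3143; Band 4 − 210 → 10562
→ [2232, 4654, 3143, 10562]
Period 2:
Births: 4654 × 0.506 = 2355 ; 3143 × 0.139 = 437 ⇒ total 2792
Band 2: 2232 × 0.972 = 2170
Band 3: 4654 × 0.94 = 4375
Band 4: 3143 × 0.942 + 10562 × 0.696 = 2961 + 7351 = 10312
Net migration: Band 1 − 390 → 2402; Band 2 − 400 → 1770; Band 3 − 100 → 4275; Band 4 − 210 → 10102
→ [2402, 1770, 4275, 10102]
Total after period 2: 2402 + 1770 + 4275 + 10102 = 18549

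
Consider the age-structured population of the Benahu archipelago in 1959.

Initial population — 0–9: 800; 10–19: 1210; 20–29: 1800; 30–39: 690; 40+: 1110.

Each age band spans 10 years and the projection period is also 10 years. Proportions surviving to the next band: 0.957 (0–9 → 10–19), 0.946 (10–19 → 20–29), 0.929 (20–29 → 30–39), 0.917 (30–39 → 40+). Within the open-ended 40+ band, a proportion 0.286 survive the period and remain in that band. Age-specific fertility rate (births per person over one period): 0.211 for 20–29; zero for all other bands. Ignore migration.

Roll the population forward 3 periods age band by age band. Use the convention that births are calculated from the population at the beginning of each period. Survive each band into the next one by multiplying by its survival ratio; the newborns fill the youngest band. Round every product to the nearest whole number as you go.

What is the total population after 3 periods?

Numbering the bands 1..5 from youngest to oldest:
After projecting period 1:
Births: 1800 × 0.211 = 380
Band 2: 800 × 0.957 = 766
Band 3: 1210 × 0.946 = 1145
Band 4: 1800 × 0.929 = 1672
Band 5: 690 × 0.917 + 1110 × 0.286 = 633 + 317 = 950
Giving 380 / 766 / 1145 / 1672 / 950.
After projecting period 2:
Births: 1145 × 0.211 = 242
Band 2: 380 × 0.957 = 364
Band 3: 766 × 0.946 = 725
Band 4: 1145 × 0.929 = 1064
Band 5: 1672 × 0.917 + 950 × 0.286 = 1533 + 272 = 1805
Giving 242 / 364 / 725 / 1064 / 1805.
After projecting period 3:
Births: 725 × 0.211 = 153
Band 2: 242 × 0.957 = 232
Band 3: 364 × 0.946 = 344
Band 4: 725 × 0.929 = 674
Band 5: 1064 × 0.917 + 1805 × 0.286 = 976 + 516 = 1492
Giving 153 / 232 / 344 / 674 / 1492.
Total after period 3: 153 + 232 + 344 + 674 + 1492 = 2895

2895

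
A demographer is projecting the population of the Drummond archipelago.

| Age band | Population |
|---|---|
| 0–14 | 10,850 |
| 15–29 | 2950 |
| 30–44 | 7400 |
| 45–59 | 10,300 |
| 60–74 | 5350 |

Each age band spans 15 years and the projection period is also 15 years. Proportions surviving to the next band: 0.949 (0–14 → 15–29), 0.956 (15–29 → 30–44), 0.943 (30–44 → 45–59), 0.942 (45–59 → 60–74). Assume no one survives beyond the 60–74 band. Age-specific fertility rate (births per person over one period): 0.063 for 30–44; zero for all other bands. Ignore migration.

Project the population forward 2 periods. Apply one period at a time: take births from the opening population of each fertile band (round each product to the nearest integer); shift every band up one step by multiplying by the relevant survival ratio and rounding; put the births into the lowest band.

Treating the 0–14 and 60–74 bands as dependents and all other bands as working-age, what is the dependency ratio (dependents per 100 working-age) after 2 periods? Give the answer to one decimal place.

52.2

Call the bands 1 to 5, youngest first.
[period 1]
Births: 7400 * 0.063 = 466
Band 2: 10850 * 0.949 = 10297
Band 3: 2950 * 0.956 = 2820
Band 4: 7400 * 0.943 = 6978
Band 5: 10300 * 0.942 = 9703
Giving 466 / 10297 / 2820 / 6978 / 9703.
[period 2]
Births: 2820 * 0.063 = 178
Band 2: 466 * 0.949 = 442
Band 3: 10297 * 0.956 = 9844
Band 4: 2820 * 0.943 = 2659
Band 5: 6978 * 0.942 = 6573
Giving 178 / 442 / 9844 / 2659 / 6573.
Dependents (band 0–14 + band 60–74) = 178 + 6573 = 6751; working-age = 12945; ratio = 6751/12945 × 100 = 52.2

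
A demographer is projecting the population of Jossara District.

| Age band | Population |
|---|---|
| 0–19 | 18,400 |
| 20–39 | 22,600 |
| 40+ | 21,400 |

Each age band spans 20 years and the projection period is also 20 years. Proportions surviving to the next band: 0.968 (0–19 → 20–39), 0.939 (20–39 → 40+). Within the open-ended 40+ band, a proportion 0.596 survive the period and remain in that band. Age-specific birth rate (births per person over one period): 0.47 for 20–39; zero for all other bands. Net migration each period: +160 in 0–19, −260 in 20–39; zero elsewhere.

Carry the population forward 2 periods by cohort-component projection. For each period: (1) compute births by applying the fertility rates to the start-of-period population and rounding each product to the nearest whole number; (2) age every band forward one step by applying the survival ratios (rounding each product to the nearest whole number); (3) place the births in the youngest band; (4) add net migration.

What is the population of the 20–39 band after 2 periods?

Numbering the bands 1..3 from youngest to oldest:
— Period 1 —
Births: 22600 × 0.47 = 10622
Band 2: 18400 × 0.968 = 17811
Band 3: 22600 × 0.939 + 21400 × 0.596 = 21221 + 12754 = 33975
Net migration: Band 1 + 160 → 10782; Band 2 − 260 → 17551
Giving 10782 / 17551 / 33975.
— Period 2 —
Births: 17551 × 0.47 = 8249
Band 2: 10782 × 0.968 = 10437
Band 3: 17551 × 0.939 + 33975 × 0.596 = 16480 + 20249 = 36729
Net migration: Band 1 + 160 → 8409; Band 2 − 260 → 10177
Giving 8409 / 10177 / 36729.

10177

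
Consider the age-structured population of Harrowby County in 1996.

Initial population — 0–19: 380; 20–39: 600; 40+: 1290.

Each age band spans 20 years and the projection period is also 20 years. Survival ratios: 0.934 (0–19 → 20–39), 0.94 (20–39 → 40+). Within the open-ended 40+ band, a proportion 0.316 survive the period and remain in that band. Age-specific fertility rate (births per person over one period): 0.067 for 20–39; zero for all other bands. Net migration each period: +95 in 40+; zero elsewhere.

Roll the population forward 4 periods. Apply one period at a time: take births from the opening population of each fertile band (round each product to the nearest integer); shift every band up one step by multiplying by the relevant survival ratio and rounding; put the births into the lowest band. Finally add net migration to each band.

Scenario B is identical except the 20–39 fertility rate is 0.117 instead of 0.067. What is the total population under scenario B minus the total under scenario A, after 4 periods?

After projecting period 1:
Births: 600 × 0.067 = 40
20–39: 380 × 0.934 = 355
40+: 600 × 0.94 + 1290 × 0.316 = 564 + 408 = 972
Net migration: 40+ + 95 → 1067
Population now: 0–19=40, 20–39=355, 40+=1067
After projecting period 2:
Births: 355 × 0.067 = 24
20–39: 40 × 0.934 = 37
40+: 355 × 0.94 + 1067 × 0.316 = 334 + 337 = 671
Net migration: 40+ + 95 → 766
Population now: 0–19=24, 20–39=37, 40+=766
After projecting period 3:
Births: 37 × 0.067 = 2
20–39: 24 × 0.934 = 22
40+: 37 × 0.94 + 766 × 0.316 = 35 + 242 = 277
Net migration: 40+ + 95 → 372
Population now: 0–19=2, 20–39=22, 40+=372
After projecting period 4:
Births: 22 × 0.067 = 1
20–39: 2 × 0.934 = 2
40+: 22 × 0.94 + 372 × 0.316 = 21 + 118 = 139
Net migration: 40+ + 95 → 234
Population now: 0–19=1, 20–39=2, 40+=234
Scenario A total after 4 periods: 237
Scenario B projection —
After projecting period 1:
Births: 600 × 0.117 = 70
20–39: 380 × 0.934 = 355
40+: 600 × 0.94 + 1290 × 0.316 = 564 + 408 = 972
Net migration: 40+ + 95 → 1067
Population now: 0–19=70, 20–39=355, 40+=1067
After projecting period 2:
Births: 355 × 0.117 = 42
20–39: 70 × 0.934 = 65
40+: 355 × 0.94 + 1067 × 0.316 = 334 + 337 = 671
Net migration: 40+ + 95 → 766
Population now: 0–19=42, 20–39=65, 40+=766
After projecting period 3:
Births: 65 × 0.117 = 8
20–39: 42 × 0.934 = 39
40+: 65 × 0.94 + 766 × 0.316 = 61 + 242 = 303
Net migration: 40+ + 95 → 398
Population now: 0–19=8, 20–39=39, 40+=398
After projecting period 4:
Births: 39 × 0.117 = 5
20–39: 8 × 0.934 = 7
40+: 39 × 0.94 + 398 × 0.316 = 37 + 126 = 163
Net migration: 40+ + 95 → 258
Population now: 0–19=5, 20–39=7, 40+=258
Scenario B total after 4 periods: 270
Difference B − A = 270 − 237 = 33

33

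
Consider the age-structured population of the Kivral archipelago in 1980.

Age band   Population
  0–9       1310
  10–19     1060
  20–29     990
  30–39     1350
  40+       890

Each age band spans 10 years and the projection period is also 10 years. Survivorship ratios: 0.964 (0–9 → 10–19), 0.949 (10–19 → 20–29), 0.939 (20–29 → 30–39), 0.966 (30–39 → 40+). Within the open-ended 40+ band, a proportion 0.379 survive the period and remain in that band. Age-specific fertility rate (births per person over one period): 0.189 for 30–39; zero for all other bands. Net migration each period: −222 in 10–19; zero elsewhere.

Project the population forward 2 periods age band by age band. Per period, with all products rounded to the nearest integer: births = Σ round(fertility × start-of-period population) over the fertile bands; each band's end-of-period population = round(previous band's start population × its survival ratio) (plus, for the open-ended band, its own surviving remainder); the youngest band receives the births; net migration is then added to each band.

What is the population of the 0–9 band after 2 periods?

Numbering the bands 1..5 from youngest to oldest:
Period 1.
Births: 1350 × 0.189 = 255
Band 2: 1310 × 0.964 = 1263
Band 3: 1060 × 0.949 = 1006
Band 4: 990 × 0.939 = 930
Band 5: 1350 × 0.966 + 890 × 0.379 = 1304 + 337 = 1641
Net migration: Band 2 − 222 → 1041
Giving 255 / 1041 / 1006 / 930 / 1641.
Period 2.
Births: 930 × 0.189 = 176
Band 2: 255 × 0.964 = 246
Band 3: 1041 × 0.949 = 988
Band 4: 1006 × 0.939 = 945
Band 5: 930 × 0.966 + 1641 × 0.379 = 898 + 622 = 1520
Net migration: Band 2 − 222 → 24
Giving 176 / 24 / 988 / 945 / 1520.

176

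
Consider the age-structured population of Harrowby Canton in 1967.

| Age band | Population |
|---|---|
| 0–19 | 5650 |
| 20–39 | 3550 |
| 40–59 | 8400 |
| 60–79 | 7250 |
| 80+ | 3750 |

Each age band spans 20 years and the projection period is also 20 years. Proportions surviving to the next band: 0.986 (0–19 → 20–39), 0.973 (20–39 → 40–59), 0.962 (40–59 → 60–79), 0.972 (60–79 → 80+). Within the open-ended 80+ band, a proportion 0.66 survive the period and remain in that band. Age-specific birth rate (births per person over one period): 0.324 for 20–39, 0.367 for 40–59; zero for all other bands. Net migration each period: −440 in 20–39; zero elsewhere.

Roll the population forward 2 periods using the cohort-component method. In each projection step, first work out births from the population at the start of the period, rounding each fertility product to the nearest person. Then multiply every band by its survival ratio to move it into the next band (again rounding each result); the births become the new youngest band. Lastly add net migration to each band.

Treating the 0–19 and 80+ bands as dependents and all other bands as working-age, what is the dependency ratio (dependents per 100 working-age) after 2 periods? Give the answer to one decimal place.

Call the bands 1 to 5, youngest first.
Period 1:
Births: 3550 × 0.324 = 1150  |  8400 × 0.367 = 3083 ⇒ total 4233
Band 2: 5650 × 0.986 = 5571
Band 3: 3550 × 0.973 = 3454
Band 4: 8400 × 0.962 = 8081
Band 5: 7250 × 0.972 + 3750 × 0.66 = 7047 + 2475 = 9522
Net migration: Band 2 − 440 → 5131
Giving 4233 / 5131 / 3454 / 8081 / 9522.
Period 2:
Births: 5131 × 0.324 = 1662  |  3454 × 0.367 = 1268 ⇒ total 2930
Band 2: 4233 × 0.986 = 4174
Band 3: 5131 × 0.973 = 4992
Band 4: 3454 × 0.962 = 3323
Band 5: 8081 × 0.972 + 9522 × 0.66 = 7855 + 6285 = 14140
Net migration: Band 2 − 440 → 3734
Giving 2930 / 3734 / 4992 / 3323 / 14140.
Dependents (band 0–19 + band 80+) = 2930 + 14140 = 17070; working-age = 12049; ratio = 17070/12049 × 100 = 141.7

141.7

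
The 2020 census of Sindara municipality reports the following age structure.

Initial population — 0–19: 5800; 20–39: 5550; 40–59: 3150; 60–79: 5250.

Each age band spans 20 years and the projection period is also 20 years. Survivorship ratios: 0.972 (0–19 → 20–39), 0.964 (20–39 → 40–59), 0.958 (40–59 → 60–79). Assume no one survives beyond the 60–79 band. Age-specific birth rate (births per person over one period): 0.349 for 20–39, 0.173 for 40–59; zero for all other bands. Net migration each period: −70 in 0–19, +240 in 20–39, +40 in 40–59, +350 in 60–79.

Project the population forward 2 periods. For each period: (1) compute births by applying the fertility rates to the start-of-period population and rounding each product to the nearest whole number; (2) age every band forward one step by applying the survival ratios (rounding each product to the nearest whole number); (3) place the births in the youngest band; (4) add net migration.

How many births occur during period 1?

2482

[period 1]
Births: 5550 × 0.349 = 1937, 3150 × 0.173 = 545 → 2482
20–39: 5800 × 0.972 = 5638
40–59: 5550 × 0.964 = 5350
60–79: 3150 × 0.958 = 3018
Net migration: 0–19 − 70 → 2412; 20–39 + 240 → 5878; 40–59 + 40 → 5390; 60–79 + 350 → 3368
End of period: [2412, 5878, 5390, 3368]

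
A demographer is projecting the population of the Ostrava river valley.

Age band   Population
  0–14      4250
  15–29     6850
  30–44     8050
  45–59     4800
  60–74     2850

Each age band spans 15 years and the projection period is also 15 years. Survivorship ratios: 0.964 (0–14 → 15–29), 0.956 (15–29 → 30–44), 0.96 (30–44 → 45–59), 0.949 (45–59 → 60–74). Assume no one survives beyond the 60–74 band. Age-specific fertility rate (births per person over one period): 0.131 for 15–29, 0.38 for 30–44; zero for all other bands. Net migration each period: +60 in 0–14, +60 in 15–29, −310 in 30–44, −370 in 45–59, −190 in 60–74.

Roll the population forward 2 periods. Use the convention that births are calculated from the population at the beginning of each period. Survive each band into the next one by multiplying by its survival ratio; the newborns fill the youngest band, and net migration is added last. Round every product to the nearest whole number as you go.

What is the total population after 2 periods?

22983

Period 1.
Births: 6850 * 0.131 = 897 ; 8050 * 0.38 = 3059 — total 3956
15–29: 4250 * 0.964 = 4097
30–44: 6850 * 0.956 = 6549
45–59: 8050 * 0.96 = 7728
60–74: 4800 * 0.949 = 4555
Net migration: 0–14 + 60 → 4016; 15–29 + 60 → 4157; 30–44 − 310 → 6239; 45–59 − 370 → 7358; 60–74 − 190 → 4365
Giving 4016 / 4157 / 6239 / 7358 / 4365.
Period 2.
Births: 4157 * 0.131 = 545 ; 6239 * 0.38 = 2371 — total 2916
15–29: 4016 * 0.964 = 3871
30–44: 4157 * 0.956 = 3974
45–59: 6239 * 0.96 = 5989
60–74: 7358 * 0.949 = 6983
Net migration: 0–14 + 60 → 2976; 15–29 + 60 → 3931; 30–44 − 310 → 3664; 45–59 − 370 → 5619; 60–74 − 190 → 6793
Giving 2976 / 3931 / 3664 / 5619 / 6793.
Total after period 2: 2976 + 3931 + 3664 + 5619 + 6793 = 22983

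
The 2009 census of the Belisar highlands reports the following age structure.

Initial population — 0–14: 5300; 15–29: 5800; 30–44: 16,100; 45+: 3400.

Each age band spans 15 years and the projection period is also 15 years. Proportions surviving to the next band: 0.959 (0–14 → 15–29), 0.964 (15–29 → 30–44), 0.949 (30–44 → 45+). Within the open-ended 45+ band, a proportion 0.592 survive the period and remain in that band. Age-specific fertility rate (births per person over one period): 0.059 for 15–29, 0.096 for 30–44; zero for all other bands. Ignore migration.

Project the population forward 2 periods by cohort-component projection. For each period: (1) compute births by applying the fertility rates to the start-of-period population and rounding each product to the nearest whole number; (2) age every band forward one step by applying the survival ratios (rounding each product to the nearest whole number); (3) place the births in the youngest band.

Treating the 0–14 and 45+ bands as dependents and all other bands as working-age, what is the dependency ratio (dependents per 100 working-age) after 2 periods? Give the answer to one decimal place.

244.1

Period 1:
Births: 5800 × 0.059 = 342 ; 16100 × 0.096 = 1546 — total 1888
15–29: 5300 × 0.959 = 5083
30–44: 5800 × 0.964 = 5591
45+: 16100 × 0.949 + 3400 × 0.592 = 15279 + 2013 = 17292
End of period: [1888, 5083, 5591, 17292]
Period 2:
Births: 5083 × 0.059 = 300 ; 5591 × 0.096 = 537 — total 837
15–29: 1888 × 0.959 = 1811
30–44: 5083 × 0.964 = 4900
45+: 5591 × 0.949 + 17292 × 0.592 = 5306 + 10237 = 15543
End of period: [837, 1811, 4900, 15543]
Dependents (band 0–14 + band 45+) = 837 + 15543 = 16380; working-age = 6711; ratio = 16380/6711 × 100 = 244.1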